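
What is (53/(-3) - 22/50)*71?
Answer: -96418/75 ≈ -1285.6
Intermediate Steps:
(53/(-3) - 22/50)*71 = (53*(-⅓) - 22*1/50)*71 = (-53/3 - 11/25)*71 = -1358/75*71 = -96418/75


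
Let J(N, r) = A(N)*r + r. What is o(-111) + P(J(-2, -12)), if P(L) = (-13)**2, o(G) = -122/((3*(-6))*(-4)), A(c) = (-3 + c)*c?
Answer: 6023/36 ≈ 167.31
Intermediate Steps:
A(c) = c*(-3 + c)
o(G) = -61/36 (o(G) = -122/((-18*(-4))) = -122/72 = -122*1/72 = -61/36)
J(N, r) = r + N*r*(-3 + N) (J(N, r) = (N*(-3 + N))*r + r = N*r*(-3 + N) + r = r + N*r*(-3 + N))
P(L) = 169
o(-111) + P(J(-2, -12)) = -61/36 + 169 = 6023/36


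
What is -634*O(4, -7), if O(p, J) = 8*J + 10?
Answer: 29164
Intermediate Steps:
O(p, J) = 10 + 8*J
-634*O(4, -7) = -634*(10 + 8*(-7)) = -634*(10 - 56) = -634*(-46) = 29164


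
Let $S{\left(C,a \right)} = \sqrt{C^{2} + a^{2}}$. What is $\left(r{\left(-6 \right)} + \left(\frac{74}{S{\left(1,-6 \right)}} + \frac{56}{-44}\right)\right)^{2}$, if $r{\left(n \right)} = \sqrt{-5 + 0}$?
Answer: $\frac{\left(-14 + 22 \sqrt{37} + 11 i \sqrt{5}\right)^{2}}{121} \approx 113.65 + 48.714 i$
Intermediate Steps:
$r{\left(n \right)} = i \sqrt{5}$ ($r{\left(n \right)} = \sqrt{-5} = i \sqrt{5}$)
$\left(r{\left(-6 \right)} + \left(\frac{74}{S{\left(1,-6 \right)}} + \frac{56}{-44}\right)\right)^{2} = \left(i \sqrt{5} + \left(\frac{74}{\sqrt{1^{2} + \left(-6\right)^{2}}} + \frac{56}{-44}\right)\right)^{2} = \left(i \sqrt{5} + \left(\frac{74}{\sqrt{1 + 36}} + 56 \left(- \frac{1}{44}\right)\right)\right)^{2} = \left(i \sqrt{5} - \left(\frac{14}{11} - \frac{74}{\sqrt{37}}\right)\right)^{2} = \left(i \sqrt{5} - \left(\frac{14}{11} - 74 \frac{\sqrt{37}}{37}\right)\right)^{2} = \left(i \sqrt{5} - \left(\frac{14}{11} - 2 \sqrt{37}\right)\right)^{2} = \left(- \frac{14}{11} + 2 \sqrt{37} + i \sqrt{5}\right)^{2}$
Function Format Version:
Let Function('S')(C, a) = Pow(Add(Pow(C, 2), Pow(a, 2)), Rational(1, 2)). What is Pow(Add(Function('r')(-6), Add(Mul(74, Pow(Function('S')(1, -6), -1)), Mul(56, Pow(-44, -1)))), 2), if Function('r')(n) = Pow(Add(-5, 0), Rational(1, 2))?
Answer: Mul(Rational(1, 121), Pow(Add(-14, Mul(22, Pow(37, Rational(1, 2))), Mul(11, I, Pow(5, Rational(1, 2)))), 2)) ≈ Add(113.65, Mul(48.714, I))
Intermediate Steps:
Function('r')(n) = Mul(I, Pow(5, Rational(1, 2))) (Function('r')(n) = Pow(-5, Rational(1, 2)) = Mul(I, Pow(5, Rational(1, 2))))
Pow(Add(Function('r')(-6), Add(Mul(74, Pow(Function('S')(1, -6), -1)), Mul(56, Pow(-44, -1)))), 2) = Pow(Add(Mul(I, Pow(5, Rational(1, 2))), Add(Mul(74, Pow(Pow(Add(Pow(1, 2), Pow(-6, 2)), Rational(1, 2)), -1)), Mul(56, Pow(-44, -1)))), 2) = Pow(Add(Mul(I, Pow(5, Rational(1, 2))), Add(Mul(74, Pow(Pow(Add(1, 36), Rational(1, 2)), -1)), Mul(56, Rational(-1, 44)))), 2) = Pow(Add(Mul(I, Pow(5, Rational(1, 2))), Add(Mul(74, Pow(Pow(37, Rational(1, 2)), -1)), Rational(-14, 11))), 2) = Pow(Add(Mul(I, Pow(5, Rational(1, 2))), Add(Mul(74, Mul(Rational(1, 37), Pow(37, Rational(1, 2)))), Rational(-14, 11))), 2) = Pow(Add(Mul(I, Pow(5, Rational(1, 2))), Add(Mul(2, Pow(37, Rational(1, 2))), Rational(-14, 11))), 2) = Pow(Add(Mul(I, Pow(5, Rational(1, 2))), Add(Rational(-14, 11), Mul(2, Pow(37, Rational(1, 2))))), 2) = Pow(Add(Rational(-14, 11), Mul(2, Pow(37, Rational(1, 2))), Mul(I, Pow(5, Rational(1, 2)))), 2)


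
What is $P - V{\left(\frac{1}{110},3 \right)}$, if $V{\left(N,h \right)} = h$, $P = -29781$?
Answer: $-29784$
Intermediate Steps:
$P - V{\left(\frac{1}{110},3 \right)} = -29781 - 3 = -29784$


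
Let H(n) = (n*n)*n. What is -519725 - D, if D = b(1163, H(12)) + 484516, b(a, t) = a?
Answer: -1005404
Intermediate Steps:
H(n) = n³ (H(n) = n²*n = n³)
D = 485679 (D = 1163 + 484516 = 485679)
-519725 - D = -519725 - 1*485679 = -519725 - 485679 = -1005404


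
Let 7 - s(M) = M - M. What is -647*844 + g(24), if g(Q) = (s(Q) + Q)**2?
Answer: -545107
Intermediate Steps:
s(M) = 7 (s(M) = 7 - (M - M) = 7 - 1*0 = 7 + 0 = 7)
g(Q) = (7 + Q)**2
-647*844 + g(24) = -647*844 + (7 + 24)**2 = -546068 + 31**2 = -546068 + 961 = -545107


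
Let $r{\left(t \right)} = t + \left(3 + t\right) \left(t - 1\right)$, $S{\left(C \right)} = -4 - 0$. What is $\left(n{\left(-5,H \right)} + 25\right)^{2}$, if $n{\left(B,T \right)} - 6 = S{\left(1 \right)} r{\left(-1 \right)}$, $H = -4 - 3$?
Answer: $2601$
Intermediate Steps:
$S{\left(C \right)} = -4$ ($S{\left(C \right)} = -4 + 0 = -4$)
$H = -7$
$r{\left(t \right)} = t + \left(-1 + t\right) \left(3 + t\right)$ ($r{\left(t \right)} = t + \left(3 + t\right) \left(-1 + t\right) = t + \left(-1 + t\right) \left(3 + t\right)$)
$n{\left(B,T \right)} = 26$ ($n{\left(B,T \right)} = 6 - 4 \left(-3 + \left(-1\right)^{2} + 3 \left(-1\right)\right) = 6 - 4 \left(-3 + 1 - 3\right) = 6 - -20 = 6 + 20 = 26$)
$\left(n{\left(-5,H \right)} + 25\right)^{2} = \left(26 + 25\right)^{2} = 51^{2} = 2601$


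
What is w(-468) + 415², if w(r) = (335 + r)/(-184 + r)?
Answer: 112290833/652 ≈ 1.7223e+5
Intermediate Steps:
w(r) = (335 + r)/(-184 + r)
w(-468) + 415² = (335 - 468)/(-184 - 468) + 415² = -133/(-652) + 172225 = -1/652*(-133) + 172225 = 133/652 + 172225 = 112290833/652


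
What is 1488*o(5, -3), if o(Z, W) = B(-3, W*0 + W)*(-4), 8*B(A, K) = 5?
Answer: -3720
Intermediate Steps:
B(A, K) = 5/8 (B(A, K) = (⅛)*5 = 5/8)
o(Z, W) = -5/2 (o(Z, W) = (5/8)*(-4) = -5/2)
1488*o(5, -3) = 1488*(-5/2) = -3720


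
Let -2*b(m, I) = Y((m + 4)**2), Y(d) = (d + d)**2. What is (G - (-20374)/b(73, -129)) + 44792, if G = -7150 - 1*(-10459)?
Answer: 1690896414954/35153041 ≈ 48101.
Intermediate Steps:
Y(d) = 4*d**2 (Y(d) = (2*d)**2 = 4*d**2)
b(m, I) = -2*(4 + m)**4 (b(m, I) = -2*((m + 4)**2)**2 = -2*((4 + m)**2)**2 = -2*(4 + m)**4)
G = 3309 (G = -7150 + 10459 = 3309)
(G - (-20374)/b(73, -129)) + 44792 = (3309 - (-20374)/((-2*(4 + 73)**4))) + 44792 = (3309 - (-20374)/((-2*77**4))) + 44792 = (3309 - (-20374)/((-2*35153041))) + 44792 = (3309 - (-20374)/(-70306082)) + 44792 = (3309 - (-20374)*(-1)/70306082) + 44792 = (3309 - 1*10187/35153041) + 44792 = (3309 - 10187/35153041) + 44792 = 116321402482/35153041 + 44792 = 1690896414954/35153041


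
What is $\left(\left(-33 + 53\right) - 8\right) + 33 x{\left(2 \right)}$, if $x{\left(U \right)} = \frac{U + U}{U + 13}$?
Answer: $\frac{104}{5} \approx 20.8$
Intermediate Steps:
$x{\left(U \right)} = \frac{2 U}{13 + U}$
$\left(\left(-33 + 53\right) - 8\right) + 33 x{\left(2 \right)} = \left(\left(-33 + 53\right) - 8\right) + 33 \cdot 2 \cdot 2 \frac{1}{13 + 2} = \left(20 - 8\right) + 33 \cdot 2 \cdot 2 \cdot \frac{1}{15} = 12 + 33 \cdot 2 \cdot 2 \cdot \frac{1}{15} = 12 + 33 \cdot \frac{4}{15} = 12 + \frac{44}{5} = \frac{104}{5}$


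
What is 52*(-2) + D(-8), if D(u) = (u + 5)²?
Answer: -95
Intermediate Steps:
D(u) = (5 + u)²
52*(-2) + D(-8) = 52*(-2) + (5 - 8)² = -104 + (-3)² = -104 + 9 = -95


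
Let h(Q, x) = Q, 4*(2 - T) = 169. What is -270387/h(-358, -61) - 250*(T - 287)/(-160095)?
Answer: 4325831789/5731401 ≈ 754.76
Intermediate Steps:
T = -161/4 (T = 2 - ¼*169 = 2 - 169/4 = -161/4 ≈ -40.250)
-270387/h(-358, -61) - 250*(T - 287)/(-160095) = -270387/(-358) - 250*(-161/4 - 287)/(-160095) = -270387*(-1/358) - 250*(-1309/4)*(-1/160095) = 270387/358 + (163625/2)*(-1/160095) = 270387/358 - 32725/64038 = 4325831789/5731401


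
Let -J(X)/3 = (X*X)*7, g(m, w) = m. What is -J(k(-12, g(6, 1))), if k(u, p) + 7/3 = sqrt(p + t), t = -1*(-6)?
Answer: 1099/3 - 196*sqrt(3) ≈ 26.851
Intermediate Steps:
t = 6
k(u, p) = -7/3 + sqrt(6 + p) (k(u, p) = -7/3 + sqrt(p + 6) = -7/3 + sqrt(6 + p))
J(X) = -21*X**2 (J(X) = -3*X*X*7 = -3*X**2*7 = -21*X**2)
-J(k(-12, g(6, 1))) = -(-21)*(-7/3 + sqrt(6 + 6))**2 = -(-21)*(-7/3 + sqrt(12))**2 = -(-21)*(-7/3 + 2*sqrt(3))**2 = 21*(-7/3 + 2*sqrt(3))**2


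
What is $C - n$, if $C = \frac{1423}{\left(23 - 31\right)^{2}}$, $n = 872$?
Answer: $- \frac{54385}{64} \approx -849.77$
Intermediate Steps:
$C = \frac{1423}{64}$ ($C = \frac{1423}{\left(-8\right)^{2}} = \frac{1423}{64} \approx 22.234$)
$C - n = \frac{1423}{64} - 872 = - \frac{54385}{64}$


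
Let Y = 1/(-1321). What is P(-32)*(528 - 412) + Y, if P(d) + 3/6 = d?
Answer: -4980171/1321 ≈ -3770.0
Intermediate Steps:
P(d) = -½ + d
Y = -1/1321 ≈ -0.00075700
P(-32)*(528 - 412) + Y = (-½ - 32)*(528 - 412) - 1/1321 = -65/2*116 - 1/1321 = -3770 - 1/1321 = -4980171/1321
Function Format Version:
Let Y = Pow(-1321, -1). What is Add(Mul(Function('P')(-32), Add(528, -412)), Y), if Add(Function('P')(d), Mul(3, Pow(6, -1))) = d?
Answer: Rational(-4980171, 1321) ≈ -3770.0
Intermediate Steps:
Function('P')(d) = Add(Rational(-1, 2), d)
Y = Rational(-1, 1321) ≈ -0.00075700
Add(Mul(Function('P')(-32), Add(528, -412)), Y) = Add(Mul(Add(Rational(-1, 2), -32), Add(528, -412)), Rational(-1, 1321)) = Add(Mul(Rational(-65, 2), 116), Rational(-1, 1321)) = Add(-3770, Rational(-1, 1321)) = Rational(-4980171, 1321)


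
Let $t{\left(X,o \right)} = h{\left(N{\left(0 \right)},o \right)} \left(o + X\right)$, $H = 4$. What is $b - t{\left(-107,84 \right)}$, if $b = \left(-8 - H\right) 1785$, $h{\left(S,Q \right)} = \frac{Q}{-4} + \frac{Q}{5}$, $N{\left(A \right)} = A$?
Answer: $- \frac{107583}{5} \approx -21517.0$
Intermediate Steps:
$h{\left(S,Q \right)} = - \frac{Q}{20}$ ($h{\left(S,Q \right)} = Q \left(- \frac{1}{4}\right) + Q \frac{1}{5} = - \frac{Q}{4} + \frac{Q}{5} = - \frac{Q}{20}$)
$t{\left(X,o \right)} = - \frac{o \left(X + o\right)}{20}$ ($t{\left(X,o \right)} = - \frac{o}{20} \left(o + X\right) = - \frac{o}{20} \left(X + o\right) = - \frac{o \left(X + o\right)}{20}$)
$b = -21420$ ($b = \left(-8 - 4\right) 1785 = \left(-12\right) 1785 = -21420$)
$b - t{\left(-107,84 \right)} = -21420 - \left(- \frac{1}{20}\right) 84 \left(-107 + 84\right) = -21420 - \left(- \frac{1}{20}\right) 84 \left(-23\right) = -21420 - \frac{483}{5} = - \frac{107583}{5}$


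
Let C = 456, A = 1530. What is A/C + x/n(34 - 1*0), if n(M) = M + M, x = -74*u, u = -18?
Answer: 29643/1292 ≈ 22.943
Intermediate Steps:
x = 1332 (x = -74*(-18) = 1332)
n(M) = 2*M
A/C + x/n(34 - 1*0) = 1530/456 + 1332/((2*(34 - 1*0))) = 1530*(1/456) + 1332/((2*(34 + 0))) = 255/76 + 1332/((2*34)) = 255/76 + 1332/68 = 255/76 + 1332*(1/68) = 255/76 + 333/17 = 29643/1292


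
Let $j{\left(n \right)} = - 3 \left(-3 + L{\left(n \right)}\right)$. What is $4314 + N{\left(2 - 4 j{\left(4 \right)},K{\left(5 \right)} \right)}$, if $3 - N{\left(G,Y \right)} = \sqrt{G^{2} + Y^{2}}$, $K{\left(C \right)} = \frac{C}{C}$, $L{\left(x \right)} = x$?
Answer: $4317 - \sqrt{197} \approx 4303.0$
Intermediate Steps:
$j{\left(n \right)} = 9 - 3 n$ ($j{\left(n \right)} = - 3 \left(-3 + n\right) = 9 - 3 n$)
$K{\left(C \right)} = 1$
$N{\left(G,Y \right)} = 3 - \sqrt{G^{2} + Y^{2}}$
$4314 + N{\left(2 - 4 j{\left(4 \right)},K{\left(5 \right)} \right)} = 4314 + \left(3 - \sqrt{\left(2 - 4 \left(9 - 12\right)\right)^{2} + 1^{2}}\right) = 4314 + \left(3 - \sqrt{\left(2 - 4 \left(9 - 12\right)\right)^{2} + 1}\right) = 4314 + \left(3 - \sqrt{\left(2 - -12\right)^{2} + 1}\right) = 4314 + \left(3 - \sqrt{\left(2 + 12\right)^{2} + 1}\right) = 4314 + \left(3 - \sqrt{14^{2} + 1}\right) = 4314 + \left(3 - \sqrt{196 + 1}\right) = 4314 + \left(3 - \sqrt{197}\right) = 4317 - \sqrt{197}$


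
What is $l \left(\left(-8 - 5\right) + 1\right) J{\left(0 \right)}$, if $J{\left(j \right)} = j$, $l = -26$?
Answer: $0$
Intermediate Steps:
$l \left(\left(-8 - 5\right) + 1\right) J{\left(0 \right)} = - 26 \left(\left(-8 - 5\right) + 1\right) 0 = - 26 \left(-13 + 1\right) 0 = \left(-26\right) \left(-12\right) 0 = 312 \cdot 0 = 0$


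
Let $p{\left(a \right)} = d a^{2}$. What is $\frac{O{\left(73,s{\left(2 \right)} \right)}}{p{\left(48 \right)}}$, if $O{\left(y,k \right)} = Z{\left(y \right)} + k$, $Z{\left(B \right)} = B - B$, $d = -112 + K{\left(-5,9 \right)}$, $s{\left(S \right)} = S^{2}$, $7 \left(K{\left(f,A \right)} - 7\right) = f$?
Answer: $- \frac{7}{426240} \approx -1.6423 \cdot 10^{-5}$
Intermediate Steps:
$K{\left(f,A \right)} = 7 + \frac{f}{7}$
$d = - \frac{740}{7}$ ($d = -112 + \left(7 + \frac{1}{7} \left(-5\right)\right) = -112 + \left(7 - \frac{5}{7}\right) = -112 + \frac{44}{7} = - \frac{740}{7} \approx -105.71$)
$p{\left(a \right)} = - \frac{740 a^{2}}{7}$
$Z{\left(B \right)} = 0$
$O{\left(y,k \right)} = k$ ($O{\left(y,k \right)} = 0 + k = k$)
$\frac{O{\left(73,s{\left(2 \right)} \right)}}{p{\left(48 \right)}} = \frac{2^{2}}{\left(- \frac{740}{7}\right) 48^{2}} = \frac{4}{\left(- \frac{740}{7}\right) 2304} = \frac{4}{- \frac{1704960}{7}} = 4 \left(- \frac{7}{1704960}\right) = - \frac{7}{426240}$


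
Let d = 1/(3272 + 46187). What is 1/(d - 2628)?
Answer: -49459/129978251 ≈ -0.00038052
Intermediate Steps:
d = 1/49459 ≈ 2.0219e-5
1/(d - 2628) = 1/(1/49459 - 2628) = 1/(-129978251/49459) = -49459/129978251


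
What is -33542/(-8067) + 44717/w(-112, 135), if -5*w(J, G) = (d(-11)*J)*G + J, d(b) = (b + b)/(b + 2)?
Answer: 3047129219/299059824 ≈ 10.189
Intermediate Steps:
d(b) = 2*b/(2 + b) (d(b) = (2*b)/(2 + b) = 2*b/(2 + b))
w(J, G) = -J/5 - 22*G*J/45 (w(J, G) = -(((2*(-11)/(2 - 11))*J)*G + J)/5 = -(((2*(-11)/(-9))*J)*G + J)/5 = -(((2*(-11)*(-1/9))*J)*G + J)/5 = -((22*J/9)*G + J)/5 = -(22*G*J/9 + J)/5 = -(J + 22*G*J/9)/5 = -J/5 - 22*G*J/45)
-33542/(-8067) + 44717/w(-112, 135) = -33542/(-8067) + 44717/(((1/45)*(-112)*(-9 - 22*135))) = -33542*(-1/8067) + 44717/(((1/45)*(-112)*(-9 - 2970))) = 33542/8067 + 44717/(((1/45)*(-112)*(-2979))) = 33542/8067 + 44717/(37072/5) = 33542/8067 + 44717*(5/37072) = 33542/8067 + 223585/37072 = 3047129219/299059824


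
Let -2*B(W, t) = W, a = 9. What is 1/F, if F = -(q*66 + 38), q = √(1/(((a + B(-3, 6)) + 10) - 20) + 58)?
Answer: 19/129958 - 33*√15/64979 ≈ -0.0018207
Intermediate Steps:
B(W, t) = -W/2
q = 2*√15 (q = √(1/(((9 - ½*(-3)) + 10) - 20) + 58) = √(1/(((9 + 3/2) + 10) - 20) + 58) = √(1/((21/2 + 10) - 20) + 58) = √(1/(41/2 - 20) + 58) = √(1/(½) + 58) = √(2 + 58) = √60 = 2*√15 ≈ 7.7460)
F = -38 - 132*√15 (F = -((2*√15)*66 + 38) = -(132*√15 + 38) = -(38 + 132*√15) = -38 - 132*√15 ≈ -549.23)
1/F = 1/(-38 - 132*√15)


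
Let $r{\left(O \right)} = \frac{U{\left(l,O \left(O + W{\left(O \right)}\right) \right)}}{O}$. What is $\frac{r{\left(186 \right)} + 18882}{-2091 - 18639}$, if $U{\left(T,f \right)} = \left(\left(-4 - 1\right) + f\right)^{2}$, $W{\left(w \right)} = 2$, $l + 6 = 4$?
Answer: $- \frac{1225923421}{3855780} \approx -317.94$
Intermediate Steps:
$l = -2$ ($l = -6 + 4 = -2$)
$U{\left(T,f \right)} = \left(-5 + f\right)^{2}$
$r{\left(O \right)} = \frac{\left(-5 + O \left(2 + O\right)\right)^{2}}{O}$ ($r{\left(O \right)} = \frac{\left(-5 + O \left(O + 2\right)\right)^{2}}{O} = \frac{\left(-5 + O \left(2 + O\right)\right)^{2}}{O}$)
$\frac{r{\left(186 \right)} + 18882}{-2091 - 18639} = \frac{\frac{\left(-5 + 186 \left(2 + 186\right)\right)^{2}}{186} + 18882}{-2091 - 18639} = \frac{\frac{\left(-5 + 186 \cdot 188\right)^{2}}{186} + 18882}{-20730} = \left(\frac{\left(-5 + 34968\right)^{2}}{186} + 18882\right) \left(- \frac{1}{20730}\right) = \left(\frac{34963^{2}}{186} + 18882\right) \left(- \frac{1}{20730}\right) = \left(\frac{1}{186} \cdot 1222411369 + 18882\right) \left(- \frac{1}{20730}\right) = \left(\frac{1222411369}{186} + 18882\right) \left(- \frac{1}{20730}\right) = \frac{1225923421}{186} \left(- \frac{1}{20730}\right) = - \frac{1225923421}{3855780}$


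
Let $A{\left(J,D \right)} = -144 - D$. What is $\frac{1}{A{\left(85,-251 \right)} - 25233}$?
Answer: $- \frac{1}{25126} \approx -3.9799 \cdot 10^{-5}$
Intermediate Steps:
$\frac{1}{A{\left(85,-251 \right)} - 25233} = \frac{1}{\left(-144 - -251\right) - 25233} = \frac{1}{\left(-144 + 251\right) - 25233} = \frac{1}{107 - 25233} = \frac{1}{-25126} = - \frac{1}{25126}$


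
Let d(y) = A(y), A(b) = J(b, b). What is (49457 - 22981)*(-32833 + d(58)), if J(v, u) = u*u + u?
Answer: -778685636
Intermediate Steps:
J(v, u) = u + u² (J(v, u) = u² + u = u + u²)
A(b) = b*(1 + b)
d(y) = y*(1 + y)
(49457 - 22981)*(-32833 + d(58)) = (49457 - 22981)*(-32833 + 58*(1 + 58)) = 26476*(-32833 + 58*59) = 26476*(-32833 + 3422) = 26476*(-29411) = -778685636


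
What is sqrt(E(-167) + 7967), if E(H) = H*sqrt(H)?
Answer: sqrt(7967 - 167*I*sqrt(167)) ≈ 90.059 - 11.982*I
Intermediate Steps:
E(H) = H**(3/2)
sqrt(E(-167) + 7967) = sqrt((-167)**(3/2) + 7967) = sqrt(-167*I*sqrt(167) + 7967) = sqrt(7967 - 167*I*sqrt(167))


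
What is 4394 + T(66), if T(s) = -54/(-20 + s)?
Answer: 101035/23 ≈ 4392.8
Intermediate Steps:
4394 + T(66) = 4394 - 54/(-20 + 66) = 4394 - 54/46 = 4394 - 54*1/46 = 4394 - 27/23 = 101035/23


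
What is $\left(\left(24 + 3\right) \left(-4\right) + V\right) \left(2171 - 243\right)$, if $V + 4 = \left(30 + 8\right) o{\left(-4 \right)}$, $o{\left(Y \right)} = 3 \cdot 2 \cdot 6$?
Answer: $2421568$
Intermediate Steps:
$o{\left(Y \right)} = 36$ ($o{\left(Y \right)} = 6 \cdot 6 = 36$)
$V = 1364$ ($V = -4 + \left(30 + 8\right) 36 = -4 + 38 \cdot 36 = -4 + 1368 = 1364$)
$\left(\left(24 + 3\right) \left(-4\right) + V\right) \left(2171 - 243\right) = \left(\left(24 + 3\right) \left(-4\right) + 1364\right) \left(2171 - 243\right) = \left(27 \left(-4\right) + 1364\right) 1928 = \left(-108 + 1364\right) 1928 = 1256 \cdot 1928 = 2421568$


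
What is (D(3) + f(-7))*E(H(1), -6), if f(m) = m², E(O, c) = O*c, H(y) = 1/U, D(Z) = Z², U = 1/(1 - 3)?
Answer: 696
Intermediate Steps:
U = -½ (U = 1/(-2) = -½ ≈ -0.50000)
H(y) = -2 (H(y) = 1/(-½) = -2)
(D(3) + f(-7))*E(H(1), -6) = (3² + (-7)²)*(-2*(-6)) = (9 + 49)*12 = 58*12 = 696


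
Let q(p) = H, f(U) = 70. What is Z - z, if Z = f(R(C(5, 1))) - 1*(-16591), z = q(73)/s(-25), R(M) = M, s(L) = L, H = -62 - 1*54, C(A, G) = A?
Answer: 416409/25 ≈ 16656.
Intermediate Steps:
H = -116 (H = -62 - 54 = -116)
q(p) = -116
z = 116/25 (z = -116/(-25) = -116*(-1/25) = 116/25 ≈ 4.6400)
Z = 16661 (Z = 70 - 1*(-16591) = 70 + 16591 = 16661)
Z - z = 16661 - 1*116/25 = 16661 - 116/25 = 416409/25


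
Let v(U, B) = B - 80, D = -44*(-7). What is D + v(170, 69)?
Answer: 297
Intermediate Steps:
D = 308
v(U, B) = -80 + B
D + v(170, 69) = 308 + (-80 + 69) = 308 - 11 = 297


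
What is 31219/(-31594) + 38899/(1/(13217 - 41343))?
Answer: -34566151049975/31594 ≈ -1.0941e+9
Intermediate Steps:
31219/(-31594) + 38899/(1/(13217 - 41343)) = 31219*(-1/31594) + 38899/(1/(-28126)) = -31219/31594 + 38899/(-1/28126) = -31219/31594 + 38899*(-28126) = -31219/31594 - 1094073274 = -34566151049975/31594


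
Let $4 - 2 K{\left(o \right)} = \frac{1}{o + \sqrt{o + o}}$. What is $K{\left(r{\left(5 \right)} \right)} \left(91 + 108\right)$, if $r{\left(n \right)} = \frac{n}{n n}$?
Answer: $\frac{8159}{18} - \frac{995 \sqrt{10}}{18} \approx 278.47$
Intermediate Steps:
$r{\left(n \right)} = \frac{1}{n}$ ($r{\left(n \right)} = \frac{n}{n^{2}} = \frac{1}{n}$)
$K{\left(o \right)} = 2 - \frac{1}{2 \left(o + \sqrt{2} \sqrt{o}\right)}$ ($K{\left(o \right)} = 2 - \frac{1}{2 \left(o + \sqrt{o + o}\right)} = 2 - \frac{1}{2 \left(o + \sqrt{2 o}\right)} = 2 - \frac{1}{2 \left(o + \sqrt{2} \sqrt{o}\right)}$)
$K{\left(r{\left(5 \right)} \right)} \left(91 + 108\right) = \frac{- \frac{1}{2} + \frac{2}{5} + 2 \sqrt{2} \sqrt{\frac{1}{5}}}{\frac{1}{5} + \sqrt{2} \sqrt{\frac{1}{5}}} \left(91 + 108\right) = \frac{- \frac{1}{2} + 2 \cdot \frac{1}{5} + \frac{2 \sqrt{2}}{\sqrt{5}}}{\frac{1}{5} + \frac{\sqrt{2}}{\sqrt{5}}} \cdot 199 = \frac{- \frac{1}{2} + \frac{2}{5} + 2 \sqrt{2} \frac{\sqrt{5}}{5}}{\frac{1}{5} + \sqrt{2} \frac{\sqrt{5}}{5}} \cdot 199 = \frac{- \frac{1}{2} + \frac{2}{5} + \frac{2 \sqrt{10}}{5}}{\frac{1}{5} + \frac{\sqrt{10}}{5}} \cdot 199 = \frac{- \frac{1}{10} + \frac{2 \sqrt{10}}{5}}{\frac{1}{5} + \frac{\sqrt{10}}{5}} \cdot 199 = \frac{199 \left(- \frac{1}{10} + \frac{2 \sqrt{10}}{5}\right)}{\frac{1}{5} + \frac{\sqrt{10}}{5}}$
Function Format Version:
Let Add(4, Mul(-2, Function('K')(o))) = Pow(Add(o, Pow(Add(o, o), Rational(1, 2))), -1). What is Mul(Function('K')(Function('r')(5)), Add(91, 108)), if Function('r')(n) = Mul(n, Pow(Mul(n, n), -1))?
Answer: Add(Rational(8159, 18), Mul(Rational(-995, 18), Pow(10, Rational(1, 2)))) ≈ 278.47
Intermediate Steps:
Function('r')(n) = Pow(n, -1) (Function('r')(n) = Mul(n, Pow(Pow(n, 2), -1)) = Mul(n, Pow(n, -2)) = Pow(n, -1))
Function('K')(o) = Add(2, Mul(Rational(-1, 2), Pow(Add(o, Mul(Pow(2, Rational(1, 2)), Pow(o, Rational(1, 2)))), -1))) (Function('K')(o) = Add(2, Mul(Rational(-1, 2), Pow(Add(o, Pow(Add(o, o), Rational(1, 2))), -1))) = Add(2, Mul(Rational(-1, 2), Pow(Add(o, Pow(Mul(2, o), Rational(1, 2))), -1))) = Add(2, Mul(Rational(-1, 2), Pow(Add(o, Mul(Pow(2, Rational(1, 2)), Pow(o, Rational(1, 2)))), -1))))
Mul(Function('K')(Function('r')(5)), Add(91, 108)) = Mul(Mul(Pow(Add(Pow(5, -1), Mul(Pow(2, Rational(1, 2)), Pow(Pow(5, -1), Rational(1, 2)))), -1), Add(Rational(-1, 2), Mul(2, Pow(5, -1)), Mul(2, Pow(2, Rational(1, 2)), Pow(Pow(5, -1), Rational(1, 2))))), Add(91, 108)) = Mul(Mul(Pow(Add(Rational(1, 5), Mul(Pow(2, Rational(1, 2)), Pow(Rational(1, 5), Rational(1, 2)))), -1), Add(Rational(-1, 2), Mul(2, Rational(1, 5)), Mul(2, Pow(2, Rational(1, 2)), Pow(Rational(1, 5), Rational(1, 2))))), 199) = Mul(Mul(Pow(Add(Rational(1, 5), Mul(Pow(2, Rational(1, 2)), Mul(Rational(1, 5), Pow(5, Rational(1, 2))))), -1), Add(Rational(-1, 2), Rational(2, 5), Mul(2, Pow(2, Rational(1, 2)), Mul(Rational(1, 5), Pow(5, Rational(1, 2)))))), 199) = Mul(Mul(Pow(Add(Rational(1, 5), Mul(Rational(1, 5), Pow(10, Rational(1, 2)))), -1), Add(Rational(-1, 2), Rational(2, 5), Mul(Rational(2, 5), Pow(10, Rational(1, 2))))), 199) = Mul(Mul(Pow(Add(Rational(1, 5), Mul(Rational(1, 5), Pow(10, Rational(1, 2)))), -1), Add(Rational(-1, 10), Mul(Rational(2, 5), Pow(10, Rational(1, 2))))), 199) = Mul(199, Pow(Add(Rational(1, 5), Mul(Rational(1, 5), Pow(10, Rational(1, 2)))), -1), Add(Rational(-1, 10), Mul(Rational(2, 5), Pow(10, Rational(1, 2)))))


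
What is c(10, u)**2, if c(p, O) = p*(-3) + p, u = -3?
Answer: 400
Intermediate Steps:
c(p, O) = -2*p (c(p, O) = -3*p + p = -2*p)
c(10, u)**2 = (-2*10)**2 = (-20)**2 = 400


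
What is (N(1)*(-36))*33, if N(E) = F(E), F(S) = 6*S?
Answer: -7128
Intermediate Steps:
N(E) = 6*E
(N(1)*(-36))*33 = ((6*1)*(-36))*33 = (6*(-36))*33 = -216*33 = -7128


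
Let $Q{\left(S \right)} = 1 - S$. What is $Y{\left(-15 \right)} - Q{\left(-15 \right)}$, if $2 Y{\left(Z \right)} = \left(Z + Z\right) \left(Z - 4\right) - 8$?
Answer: $265$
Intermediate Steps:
$Y{\left(Z \right)} = -4 + Z \left(-4 + Z\right)$ ($Y{\left(Z \right)} = \frac{\left(Z + Z\right) \left(Z - 4\right) - 8}{2} = \frac{2 Z \left(-4 + Z\right) - 8}{2} = \frac{-8 + 2 Z \left(-4 + Z\right)}{2} = -4 + Z \left(-4 + Z\right)$)
$Y{\left(-15 \right)} - Q{\left(-15 \right)} = \left(-4 + \left(-15\right)^{2} - -60\right) - \left(1 - -15\right) = \left(-4 + 225 + 60\right) - \left(1 + 15\right) = 281 - 16 = 265$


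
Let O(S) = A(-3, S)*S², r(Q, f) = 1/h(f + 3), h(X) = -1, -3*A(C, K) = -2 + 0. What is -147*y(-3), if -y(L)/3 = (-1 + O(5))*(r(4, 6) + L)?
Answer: -27636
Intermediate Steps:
A(C, K) = ⅔ (A(C, K) = -(-2 + 0)/3 = -⅓*(-2) = ⅔)
r(Q, f) = -1 (r(Q, f) = 1/(-1) = -1)
O(S) = 2*S²/3
y(L) = 47 - 47*L (y(L) = -3*(-1 + (⅔)*5²)*(-1 + L) = -3*(-1 + (⅔)*25)*(-1 + L) = -3*(-1 + 50/3)*(-1 + L) = -47*(-1 + L) = -3*(-47/3 + 47*L/3) = 47 - 47*L)
-147*y(-3) = -147*(47 - 47*(-3)) = -147*(47 + 141) = -147*188 = -27636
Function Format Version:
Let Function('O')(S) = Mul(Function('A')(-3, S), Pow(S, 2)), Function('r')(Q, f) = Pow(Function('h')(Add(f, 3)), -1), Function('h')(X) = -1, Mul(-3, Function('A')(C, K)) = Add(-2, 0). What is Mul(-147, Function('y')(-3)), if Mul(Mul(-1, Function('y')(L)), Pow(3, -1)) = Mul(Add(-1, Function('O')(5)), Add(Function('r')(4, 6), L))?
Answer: -27636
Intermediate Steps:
Function('A')(C, K) = Rational(2, 3) (Function('A')(C, K) = Mul(Rational(-1, 3), Add(-2, 0)) = Mul(Rational(-1, 3), -2) = Rational(2, 3))
Function('r')(Q, f) = -1 (Function('r')(Q, f) = Pow(-1, -1) = -1)
Function('O')(S) = Mul(Rational(2, 3), Pow(S, 2))
Function('y')(L) = Add(47, Mul(-47, L)) (Function('y')(L) = Mul(-3, Mul(Add(-1, Mul(Rational(2, 3), Pow(5, 2))), Add(-1, L))) = Mul(-3, Mul(Add(-1, Mul(Rational(2, 3), 25)), Add(-1, L))) = Mul(-3, Mul(Add(-1, Rational(50, 3)), Add(-1, L))) = Mul(-3, Mul(Rational(47, 3), Add(-1, L))) = Mul(-3, Add(Rational(-47, 3), Mul(Rational(47, 3), L))) = Add(47, Mul(-47, L)))
Mul(-147, Function('y')(-3)) = Mul(-147, Add(47, Mul(-47, -3))) = Mul(-147, Add(47, 141)) = Mul(-147, 188) = -27636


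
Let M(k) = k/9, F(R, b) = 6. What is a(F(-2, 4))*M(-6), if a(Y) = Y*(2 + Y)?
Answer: -32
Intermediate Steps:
M(k) = k/9 (M(k) = k*(⅑) = k/9)
a(F(-2, 4))*M(-6) = (6*(2 + 6))*((⅑)*(-6)) = (6*8)*(-⅔) = 48*(-⅔) = -32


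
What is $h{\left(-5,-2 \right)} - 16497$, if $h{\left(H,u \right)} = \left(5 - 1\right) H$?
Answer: $-16517$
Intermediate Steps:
$h{\left(H,u \right)} = 4 H$
$h{\left(-5,-2 \right)} - 16497 = 4 \left(-5\right) - 16497 = -20 - 16497 = -16517$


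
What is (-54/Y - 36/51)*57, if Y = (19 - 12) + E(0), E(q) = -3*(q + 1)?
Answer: -27531/34 ≈ -809.74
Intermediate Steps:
E(q) = -3 - 3*q (E(q) = -3*(1 + q) = -3 - 3*q)
Y = 4 (Y = (19 - 12) + (-3 - 3*0) = 7 + (-3 + 0) = 7 - 3 = 4)
(-54/Y - 36/51)*57 = (-54/4 - 36/51)*57 = (-54*1/4 - 36*1/51)*57 = (-27/2 - 12/17)*57 = -483/34*57 = -27531/34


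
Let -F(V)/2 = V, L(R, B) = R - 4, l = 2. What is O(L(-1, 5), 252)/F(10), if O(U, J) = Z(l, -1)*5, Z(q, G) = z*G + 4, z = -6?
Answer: -5/2 ≈ -2.5000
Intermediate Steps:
L(R, B) = -4 + R
Z(q, G) = 4 - 6*G (Z(q, G) = -6*G + 4 = 4 - 6*G)
O(U, J) = 50 (O(U, J) = (4 - 6*(-1))*5 = (4 + 6)*5 = 10*5 = 50)
F(V) = -2*V
O(L(-1, 5), 252)/F(10) = 50/((-2*10)) = 50/(-20) = 50*(-1/20) = -5/2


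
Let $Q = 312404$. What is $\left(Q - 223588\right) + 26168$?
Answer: $114984$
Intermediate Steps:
$\left(Q - 223588\right) + 26168 = \left(312404 - 223588\right) + 26168 = 88816 + 26168 = 114984$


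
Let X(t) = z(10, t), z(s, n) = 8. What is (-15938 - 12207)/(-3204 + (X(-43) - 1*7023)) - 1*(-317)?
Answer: 3267568/10219 ≈ 319.75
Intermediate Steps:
X(t) = 8
(-15938 - 12207)/(-3204 + (X(-43) - 1*7023)) - 1*(-317) = (-15938 - 12207)/(-3204 + (8 - 1*7023)) - 1*(-317) = -28145/(-3204 + (8 - 7023)) + 317 = -28145/(-3204 - 7015) + 317 = -28145/(-10219) + 317 = -28145*(-1/10219) + 317 = 28145/10219 + 317 = 3267568/10219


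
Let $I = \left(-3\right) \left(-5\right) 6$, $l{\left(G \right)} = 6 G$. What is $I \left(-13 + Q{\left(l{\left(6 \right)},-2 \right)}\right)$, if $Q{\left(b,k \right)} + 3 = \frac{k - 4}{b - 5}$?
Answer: $- \frac{45180}{31} \approx -1457.4$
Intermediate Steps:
$I = 90$ ($I = 15 \cdot 6 = 90$)
$Q{\left(b,k \right)} = -3 + \frac{-4 + k}{-5 + b}$ ($Q{\left(b,k \right)} = -3 + \frac{k - 4}{b - 5} = -3 + \frac{-4 + k}{-5 + b}$)
$I \left(-13 + Q{\left(l{\left(6 \right)},-2 \right)}\right) = 90 \left(-13 + \frac{11 - 2 - 3 \cdot 6 \cdot 6}{-5 + 6 \cdot 6}\right) = 90 \left(-13 + \frac{11 - 2 - 108}{-5 + 36}\right) = 90 \left(-13 + \frac{11 - 2 - 108}{31}\right) = 90 \left(-13 + \frac{1}{31} \left(-99\right)\right) = 90 \left(-13 - \frac{99}{31}\right) = 90 \left(- \frac{502}{31}\right) = - \frac{45180}{31}$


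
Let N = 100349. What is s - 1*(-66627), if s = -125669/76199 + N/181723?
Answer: 40112011562941/602048299 ≈ 66626.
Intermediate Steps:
s = -660454532/602048299 (s = -125669/76199 + 100349/181723 = -125669*1/76199 + 100349*(1/181723) = -125669/76199 + 4363/7901 = -660454532/602048299 ≈ -1.0970)
s - 1*(-66627) = -660454532/602048299 - 1*(-66627) = -660454532/602048299 + 66627 = 40112011562941/602048299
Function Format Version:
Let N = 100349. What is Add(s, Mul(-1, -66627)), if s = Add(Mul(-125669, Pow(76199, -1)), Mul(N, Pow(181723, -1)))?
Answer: Rational(40112011562941, 602048299) ≈ 66626.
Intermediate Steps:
s = Rational(-660454532, 602048299) (s = Add(Mul(-125669, Pow(76199, -1)), Mul(100349, Pow(181723, -1))) = Add(Mul(-125669, Rational(1, 76199)), Mul(100349, Rational(1, 181723))) = Add(Rational(-125669, 76199), Rational(4363, 7901)) = Rational(-660454532, 602048299) ≈ -1.0970)
Add(s, Mul(-1, -66627)) = Add(Rational(-660454532, 602048299), Mul(-1, -66627)) = Add(Rational(-660454532, 602048299), 66627) = Rational(40112011562941, 602048299)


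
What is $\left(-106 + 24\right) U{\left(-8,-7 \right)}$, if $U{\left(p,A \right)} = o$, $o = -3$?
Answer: $246$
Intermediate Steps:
$U{\left(p,A \right)} = -3$
$\left(-106 + 24\right) U{\left(-8,-7 \right)} = \left(-106 + 24\right) \left(-3\right) = \left(-82\right) \left(-3\right) = 246$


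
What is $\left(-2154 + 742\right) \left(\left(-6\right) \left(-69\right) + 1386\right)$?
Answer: $-2541600$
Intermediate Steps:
$\left(-2154 + 742\right) \left(\left(-6\right) \left(-69\right) + 1386\right) = - 1412 \left(414 + 1386\right) = \left(-1412\right) 1800 = -2541600$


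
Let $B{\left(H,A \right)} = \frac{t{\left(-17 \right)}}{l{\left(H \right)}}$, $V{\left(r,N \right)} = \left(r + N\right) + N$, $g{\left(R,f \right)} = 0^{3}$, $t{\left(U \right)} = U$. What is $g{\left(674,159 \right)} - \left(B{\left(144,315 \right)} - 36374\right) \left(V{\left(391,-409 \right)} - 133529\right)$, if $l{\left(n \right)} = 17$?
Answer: $-4872649500$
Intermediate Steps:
$g{\left(R,f \right)} = 0$
$V{\left(r,N \right)} = r + 2 N$ ($V{\left(r,N \right)} = \left(N + r\right) + N = r + 2 N$)
$B{\left(H,A \right)} = -1$ ($B{\left(H,A \right)} = - \frac{17}{17} = \left(-17\right) \frac{1}{17} = -1$)
$g{\left(674,159 \right)} - \left(B{\left(144,315 \right)} - 36374\right) \left(V{\left(391,-409 \right)} - 133529\right) = 0 - \left(-1 - 36374\right) \left(\left(391 + 2 \left(-409\right)\right) - 133529\right) = 0 - - 36375 \left(\left(391 - 818\right) - 133529\right) = 0 - - 36375 \left(-427 - 133529\right) = 0 - \left(-36375\right) \left(-133956\right) = 0 - 4872649500 = -4872649500$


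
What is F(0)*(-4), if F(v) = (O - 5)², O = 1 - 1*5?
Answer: -324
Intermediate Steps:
O = -4 (O = 1 - 5 = -4)
F(v) = 81 (F(v) = (-4 - 5)² = (-9)² = 81)
F(0)*(-4) = 81*(-4) = -324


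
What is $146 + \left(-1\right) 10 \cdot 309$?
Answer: $-2944$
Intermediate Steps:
$146 + \left(-1\right) 10 \cdot 309 = 146 - 3090 = -2944$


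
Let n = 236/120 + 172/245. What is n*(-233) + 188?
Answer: -637699/1470 ≈ -433.81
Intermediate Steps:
n = 3923/1470 (n = 236*(1/120) + 172*(1/245) = 59/30 + 172/245 = 3923/1470 ≈ 2.6687)
n*(-233) + 188 = (3923/1470)*(-233) + 188 = -914059/1470 + 188 = -637699/1470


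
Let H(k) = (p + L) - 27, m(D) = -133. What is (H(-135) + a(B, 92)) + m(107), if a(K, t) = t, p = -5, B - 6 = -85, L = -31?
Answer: -104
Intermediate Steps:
B = -79 (B = 6 - 85 = -79)
H(k) = -63 (H(k) = (-5 - 31) - 27 = -36 - 27 = -63)
(H(-135) + a(B, 92)) + m(107) = (-63 + 92) - 133 = 29 - 133 = -104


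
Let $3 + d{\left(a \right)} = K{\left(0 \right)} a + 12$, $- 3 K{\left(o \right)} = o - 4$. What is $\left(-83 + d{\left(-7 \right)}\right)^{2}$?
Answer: $\frac{62500}{9} \approx 6944.4$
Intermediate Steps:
$K{\left(o \right)} = \frac{4}{3} - \frac{o}{3}$ ($K{\left(o \right)} = - \frac{o - 4}{3} = - \frac{-4 + o}{3} = \frac{4}{3} - \frac{o}{3}$)
$d{\left(a \right)} = 9 + \frac{4 a}{3}$ ($d{\left(a \right)} = -3 + \left(\left(\frac{4}{3} - 0\right) a + 12\right) = -3 + \left(\left(\frac{4}{3} + 0\right) a + 12\right) = -3 + \left(\frac{4 a}{3} + 12\right) = -3 + \left(12 + \frac{4 a}{3}\right) = 9 + \frac{4 a}{3}$)
$\left(-83 + d{\left(-7 \right)}\right)^{2} = \left(-83 + \left(9 + \frac{4}{3} \left(-7\right)\right)\right)^{2} = \left(-83 + \left(9 - \frac{28}{3}\right)\right)^{2} = \left(-83 - \frac{1}{3}\right)^{2} = \left(- \frac{250}{3}\right)^{2} = \frac{62500}{9}$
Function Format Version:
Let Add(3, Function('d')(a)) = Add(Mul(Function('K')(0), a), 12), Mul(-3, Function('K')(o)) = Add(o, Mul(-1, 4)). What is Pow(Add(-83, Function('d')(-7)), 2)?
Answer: Rational(62500, 9) ≈ 6944.4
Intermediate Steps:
Function('K')(o) = Add(Rational(4, 3), Mul(Rational(-1, 3), o)) (Function('K')(o) = Mul(Rational(-1, 3), Add(o, Mul(-1, 4))) = Mul(Rational(-1, 3), Add(o, -4)) = Mul(Rational(-1, 3), Add(-4, o)) = Add(Rational(4, 3), Mul(Rational(-1, 3), o)))
Function('d')(a) = Add(9, Mul(Rational(4, 3), a)) (Function('d')(a) = Add(-3, Add(Mul(Add(Rational(4, 3), Mul(Rational(-1, 3), 0)), a), 12)) = Add(-3, Add(Mul(Add(Rational(4, 3), 0), a), 12)) = Add(-3, Add(Mul(Rational(4, 3), a), 12)) = Add(-3, Add(12, Mul(Rational(4, 3), a))) = Add(9, Mul(Rational(4, 3), a)))
Pow(Add(-83, Function('d')(-7)), 2) = Pow(Add(-83, Add(9, Mul(Rational(4, 3), -7))), 2) = Pow(Add(-83, Add(9, Rational(-28, 3))), 2) = Pow(Add(-83, Rational(-1, 3)), 2) = Pow(Rational(-250, 3), 2) = Rational(62500, 9)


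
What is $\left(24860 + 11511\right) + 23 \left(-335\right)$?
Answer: $28666$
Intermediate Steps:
$\left(24860 + 11511\right) + 23 \left(-335\right) = 36371 - 7705 = 28666$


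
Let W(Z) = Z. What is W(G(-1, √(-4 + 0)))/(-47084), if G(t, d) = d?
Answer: -I/23542 ≈ -4.2477e-5*I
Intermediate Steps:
W(G(-1, √(-4 + 0)))/(-47084) = √(-4 + 0)/(-47084) = √(-4)*(-1/47084) = (2*I)*(-1/47084) = -I/23542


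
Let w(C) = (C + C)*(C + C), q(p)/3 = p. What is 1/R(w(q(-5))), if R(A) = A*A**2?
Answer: 1/729000000 ≈ 1.3717e-9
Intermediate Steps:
q(p) = 3*p
w(C) = 4*C**2 (w(C) = (2*C)*(2*C) = 4*C**2)
R(A) = A**3
1/R(w(q(-5))) = 1/((4*(3*(-5))**2)**3) = 1/((4*(-15)**2)**3) = 1/((4*225)**3) = 1/(900**3) = 1/729000000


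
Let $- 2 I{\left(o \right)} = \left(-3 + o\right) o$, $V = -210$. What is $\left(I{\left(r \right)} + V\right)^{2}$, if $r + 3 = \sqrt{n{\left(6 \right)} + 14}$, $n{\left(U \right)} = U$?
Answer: $52846 - 4122 \sqrt{5} \approx 43629.0$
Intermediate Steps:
$r = -3 + 2 \sqrt{5}$ ($r = -3 + \sqrt{6 + 14} = -3 + \sqrt{20} = -3 + 2 \sqrt{5} \approx 1.4721$)
$I{\left(o \right)} = - \frac{o \left(-3 + o\right)}{2}$ ($I{\left(o \right)} = - \frac{\left(-3 + o\right) o}{2} = - \frac{o \left(-3 + o\right)}{2}$)
$\left(I{\left(r \right)} + V\right)^{2} = \left(\frac{\left(-3 + 2 \sqrt{5}\right) \left(3 - \left(-3 + 2 \sqrt{5}\right)\right)}{2} - 210\right)^{2} = \left(\frac{\left(-3 + 2 \sqrt{5}\right) \left(3 + \left(3 - 2 \sqrt{5}\right)\right)}{2} - 210\right)^{2} = \left(\frac{\left(-3 + 2 \sqrt{5}\right) \left(6 - 2 \sqrt{5}\right)}{2} - 210\right)^{2} = \left(-210 + \frac{\left(-3 + 2 \sqrt{5}\right) \left(6 - 2 \sqrt{5}\right)}{2}\right)^{2}$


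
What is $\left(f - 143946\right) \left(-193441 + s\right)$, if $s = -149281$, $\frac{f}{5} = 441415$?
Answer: $-707079697138$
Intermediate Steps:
$f = 2207075$ ($f = 5 \cdot 441415 = 2207075$)
$\left(f - 143946\right) \left(-193441 + s\right) = \left(2207075 - 143946\right) \left(-193441 - 149281\right) = 2063129 \left(-342722\right) = -707079697138$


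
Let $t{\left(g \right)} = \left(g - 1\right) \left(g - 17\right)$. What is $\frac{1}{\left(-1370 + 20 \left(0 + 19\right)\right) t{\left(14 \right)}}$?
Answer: $\frac{1}{38610} \approx 2.59 \cdot 10^{-5}$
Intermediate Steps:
$t{\left(g \right)} = \left(-1 + g\right) \left(-17 + g\right)$
$\frac{1}{\left(-1370 + 20 \left(0 + 19\right)\right) t{\left(14 \right)}} = \frac{1}{\left(-1370 + 20 \left(0 + 19\right)\right) \left(17 + 14^{2} - 252\right)} = \frac{1}{\left(-1370 + 20 \cdot 19\right) \left(17 + 196 - 252\right)} = \frac{1}{\left(-1370 + 380\right) \left(-39\right)} = \frac{1}{\left(-990\right) \left(-39\right)} = \frac{1}{38610}$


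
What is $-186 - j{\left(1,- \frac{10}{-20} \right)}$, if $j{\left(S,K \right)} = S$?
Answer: $-187$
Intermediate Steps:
$-186 - j{\left(1,- \frac{10}{-20} \right)} = -186 - 1 = -187$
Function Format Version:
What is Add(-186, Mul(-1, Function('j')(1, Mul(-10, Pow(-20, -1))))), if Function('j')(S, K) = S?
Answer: -187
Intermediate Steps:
Add(-186, Mul(-1, Function('j')(1, Mul(-10, Pow(-20, -1))))) = Add(-186, Mul(-1, 1)) = Add(-186, -1) = -187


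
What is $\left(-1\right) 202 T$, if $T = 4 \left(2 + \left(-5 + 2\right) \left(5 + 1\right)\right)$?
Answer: $12928$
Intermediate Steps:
$T = -64$ ($T = 4 \left(2 - 18\right) = 4 \left(-16\right) = -64$)
$\left(-1\right) 202 T = \left(-1\right) 202 \left(-64\right) = \left(-202\right) \left(-64\right) = 12928$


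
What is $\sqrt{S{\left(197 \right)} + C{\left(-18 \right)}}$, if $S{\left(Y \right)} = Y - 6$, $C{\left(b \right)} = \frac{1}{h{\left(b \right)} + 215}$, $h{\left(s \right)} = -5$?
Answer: $\frac{\sqrt{8423310}}{210} \approx 13.82$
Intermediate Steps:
$C{\left(b \right)} = \frac{1}{210}$ ($C{\left(b \right)} = \frac{1}{-5 + 215} = \frac{1}{210}$)
$S{\left(Y \right)} = -6 + Y$ ($S{\left(Y \right)} = Y - 6 = -6 + Y$)
$\sqrt{S{\left(197 \right)} + C{\left(-18 \right)}} = \sqrt{\left(-6 + 197\right) + \frac{1}{210}} = \sqrt{191 + \frac{1}{210}} = \sqrt{\frac{40111}{210}} = \frac{\sqrt{8423310}}{210}$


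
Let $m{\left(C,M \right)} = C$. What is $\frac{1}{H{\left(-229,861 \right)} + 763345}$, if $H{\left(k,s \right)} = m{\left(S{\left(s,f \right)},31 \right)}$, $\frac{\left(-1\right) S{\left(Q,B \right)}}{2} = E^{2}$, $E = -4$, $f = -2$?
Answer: $\frac{1}{763313} \approx 1.3101 \cdot 10^{-6}$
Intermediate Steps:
$S{\left(Q,B \right)} = -32$ ($S{\left(Q,B \right)} = - 2 \left(-4\right)^{2} = \left(-2\right) 16 = -32$)
$H{\left(k,s \right)} = -32$
$\frac{1}{H{\left(-229,861 \right)} + 763345} = \frac{1}{-32 + 763345} = \frac{1}{763313}$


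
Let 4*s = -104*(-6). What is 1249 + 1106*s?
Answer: 173785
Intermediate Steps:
s = 156 (s = (-104*(-6))/4 = (¼)*624 = 156)
1249 + 1106*s = 1249 + 1106*156 = 1249 + 172536 = 173785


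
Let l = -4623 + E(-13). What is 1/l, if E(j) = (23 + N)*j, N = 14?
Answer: -1/5104 ≈ -0.00019592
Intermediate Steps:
E(j) = 37*j (E(j) = (23 + 14)*j = 37*j)
l = -5104 (l = -4623 + 37*(-13) = -4623 - 481 = -5104)
1/l = 1/(-5104) = -1/5104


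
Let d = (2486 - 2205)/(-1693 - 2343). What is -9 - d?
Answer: -36043/4036 ≈ -8.9304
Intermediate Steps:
d = -281/4036 (d = 281/(-4036) = 281*(-1/4036) = -281/4036 ≈ -0.069623)
-9 - d = -9 - 1*(-281/4036) = -9 + 281/4036 = -36043/4036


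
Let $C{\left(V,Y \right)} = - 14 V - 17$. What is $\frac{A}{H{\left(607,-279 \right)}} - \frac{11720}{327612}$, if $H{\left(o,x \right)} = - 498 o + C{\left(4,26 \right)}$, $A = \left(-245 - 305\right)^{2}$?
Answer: $- \frac{25661569370}{24764109177} \approx -1.0362$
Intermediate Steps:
$C{\left(V,Y \right)} = -17 - 14 V$
$A = 302500$ ($A = \left(-550\right)^{2} = 302500$)
$H{\left(o,x \right)} = -73 - 498 o$ ($H{\left(o,x \right)} = - 498 o - 73 = -73 - 498 o$)
$\frac{A}{H{\left(607,-279 \right)}} - \frac{11720}{327612} = \frac{302500}{-73 - 302286} - \frac{11720}{327612} = \frac{302500}{-73 - 302286} - \frac{2930}{81903} = \frac{302500}{-302359} - \frac{2930}{81903} = 302500 \left(- \frac{1}{302359}\right) - \frac{2930}{81903} = - \frac{302500}{302359} - \frac{2930}{81903} = - \frac{25661569370}{24764109177}$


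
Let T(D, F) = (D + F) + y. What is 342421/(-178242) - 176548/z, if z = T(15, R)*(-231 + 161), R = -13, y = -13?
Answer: -15865966393/68623170 ≈ -231.20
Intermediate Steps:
T(D, F) = -13 + D + F (T(D, F) = (D + F) - 13 = -13 + D + F)
z = 770 (z = (-13 + 15 - 13)*(-231 + 161) = -11*(-70) = 770)
342421/(-178242) - 176548/z = 342421/(-178242) - 176548/770 = 342421*(-1/178242) - 176548*1/770 = -342421/178242 - 88274/385 = -15865966393/68623170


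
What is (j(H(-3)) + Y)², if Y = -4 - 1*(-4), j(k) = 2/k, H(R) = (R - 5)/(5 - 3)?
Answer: ¼ ≈ 0.25000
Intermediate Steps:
H(R) = -5/2 + R/2 (H(R) = (-5 + R)/2 = (-5 + R)*(½) = -5/2 + R/2)
Y = 0 (Y = -4 + 4 = 0)
(j(H(-3)) + Y)² = (2/(-5/2 + (½)*(-3)) + 0)² = (2/(-5/2 - 3/2) + 0)² = (2/(-4) + 0)² = (2*(-¼) + 0)² = (-½ + 0)² = (-½)² = ¼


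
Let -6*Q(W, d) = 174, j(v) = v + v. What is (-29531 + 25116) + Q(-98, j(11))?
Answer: -4444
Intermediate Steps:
j(v) = 2*v
Q(W, d) = -29 (Q(W, d) = -1/6*174 = -29)
(-29531 + 25116) + Q(-98, j(11)) = (-29531 + 25116) - 29 = -4415 - 29 = -4444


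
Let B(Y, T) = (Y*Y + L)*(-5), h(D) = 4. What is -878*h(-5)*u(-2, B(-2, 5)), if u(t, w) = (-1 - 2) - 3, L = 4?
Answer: 21072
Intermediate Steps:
B(Y, T) = -20 - 5*Y² (B(Y, T) = (Y*Y + 4)*(-5) = (Y² + 4)*(-5) = (4 + Y²)*(-5) = -20 - 5*Y²)
u(t, w) = -6 (u(t, w) = -3 - 3 = -6)
-878*h(-5)*u(-2, B(-2, 5)) = -3512*(-6) = -878*(-24) = 21072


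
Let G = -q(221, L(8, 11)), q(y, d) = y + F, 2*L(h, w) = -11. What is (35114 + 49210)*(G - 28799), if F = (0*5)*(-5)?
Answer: -2447082480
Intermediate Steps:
L(h, w) = -11/2 (L(h, w) = (1/2)*(-11) = -11/2)
F = 0 (F = 0*(-5) = 0)
q(y, d) = y (q(y, d) = y + 0 = y)
G = -221 (G = -1*221 = -221)
(35114 + 49210)*(G - 28799) = (35114 + 49210)*(-221 - 28799) = 84324*(-29020) = -2447082480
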